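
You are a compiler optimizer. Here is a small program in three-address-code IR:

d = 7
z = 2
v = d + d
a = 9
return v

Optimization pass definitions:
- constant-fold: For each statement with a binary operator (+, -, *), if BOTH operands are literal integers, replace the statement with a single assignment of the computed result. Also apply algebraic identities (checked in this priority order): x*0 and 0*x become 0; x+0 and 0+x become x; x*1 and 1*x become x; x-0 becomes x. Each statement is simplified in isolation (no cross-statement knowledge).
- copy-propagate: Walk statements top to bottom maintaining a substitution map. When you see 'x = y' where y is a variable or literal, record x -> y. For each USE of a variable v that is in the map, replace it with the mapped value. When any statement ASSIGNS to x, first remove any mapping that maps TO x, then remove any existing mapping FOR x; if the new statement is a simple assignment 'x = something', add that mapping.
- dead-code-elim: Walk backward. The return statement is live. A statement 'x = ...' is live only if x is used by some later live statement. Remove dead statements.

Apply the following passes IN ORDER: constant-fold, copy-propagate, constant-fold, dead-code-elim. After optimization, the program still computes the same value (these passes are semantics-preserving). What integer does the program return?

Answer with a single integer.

Initial IR:
  d = 7
  z = 2
  v = d + d
  a = 9
  return v
After constant-fold (5 stmts):
  d = 7
  z = 2
  v = d + d
  a = 9
  return v
After copy-propagate (5 stmts):
  d = 7
  z = 2
  v = 7 + 7
  a = 9
  return v
After constant-fold (5 stmts):
  d = 7
  z = 2
  v = 14
  a = 9
  return v
After dead-code-elim (2 stmts):
  v = 14
  return v
Evaluate:
  d = 7  =>  d = 7
  z = 2  =>  z = 2
  v = d + d  =>  v = 14
  a = 9  =>  a = 9
  return v = 14

Answer: 14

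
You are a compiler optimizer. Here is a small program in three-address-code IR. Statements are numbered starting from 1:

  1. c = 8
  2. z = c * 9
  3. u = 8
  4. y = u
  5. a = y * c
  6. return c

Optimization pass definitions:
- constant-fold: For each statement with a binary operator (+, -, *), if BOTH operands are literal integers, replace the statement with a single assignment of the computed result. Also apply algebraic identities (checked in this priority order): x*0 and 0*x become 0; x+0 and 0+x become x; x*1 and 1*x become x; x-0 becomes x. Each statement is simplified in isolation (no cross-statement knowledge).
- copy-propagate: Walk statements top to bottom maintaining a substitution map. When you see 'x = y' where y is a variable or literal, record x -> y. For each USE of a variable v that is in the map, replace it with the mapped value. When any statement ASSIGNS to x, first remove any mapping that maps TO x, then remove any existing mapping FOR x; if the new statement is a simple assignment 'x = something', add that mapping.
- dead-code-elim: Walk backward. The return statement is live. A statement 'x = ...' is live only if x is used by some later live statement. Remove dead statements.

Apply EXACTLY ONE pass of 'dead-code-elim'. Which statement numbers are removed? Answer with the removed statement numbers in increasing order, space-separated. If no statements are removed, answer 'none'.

Answer: 2 3 4 5

Derivation:
Backward liveness scan:
Stmt 1 'c = 8': KEEP (c is live); live-in = []
Stmt 2 'z = c * 9': DEAD (z not in live set ['c'])
Stmt 3 'u = 8': DEAD (u not in live set ['c'])
Stmt 4 'y = u': DEAD (y not in live set ['c'])
Stmt 5 'a = y * c': DEAD (a not in live set ['c'])
Stmt 6 'return c': KEEP (return); live-in = ['c']
Removed statement numbers: [2, 3, 4, 5]
Surviving IR:
  c = 8
  return c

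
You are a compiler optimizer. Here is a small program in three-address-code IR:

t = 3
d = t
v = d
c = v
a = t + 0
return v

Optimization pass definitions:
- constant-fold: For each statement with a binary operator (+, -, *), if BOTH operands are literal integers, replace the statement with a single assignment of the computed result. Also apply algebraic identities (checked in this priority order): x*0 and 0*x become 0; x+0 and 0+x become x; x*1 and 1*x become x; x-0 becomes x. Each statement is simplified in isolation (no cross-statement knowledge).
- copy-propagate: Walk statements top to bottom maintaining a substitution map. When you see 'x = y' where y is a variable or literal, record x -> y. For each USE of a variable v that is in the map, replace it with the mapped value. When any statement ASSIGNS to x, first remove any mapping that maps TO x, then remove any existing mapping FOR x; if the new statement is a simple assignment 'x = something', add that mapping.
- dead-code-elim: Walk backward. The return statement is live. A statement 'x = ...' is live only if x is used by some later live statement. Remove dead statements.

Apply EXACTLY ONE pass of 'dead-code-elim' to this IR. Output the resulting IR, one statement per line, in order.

Applying dead-code-elim statement-by-statement:
  [6] return v  -> KEEP (return); live=['v']
  [5] a = t + 0  -> DEAD (a not live)
  [4] c = v  -> DEAD (c not live)
  [3] v = d  -> KEEP; live=['d']
  [2] d = t  -> KEEP; live=['t']
  [1] t = 3  -> KEEP; live=[]
Result (4 stmts):
  t = 3
  d = t
  v = d
  return v

Answer: t = 3
d = t
v = d
return v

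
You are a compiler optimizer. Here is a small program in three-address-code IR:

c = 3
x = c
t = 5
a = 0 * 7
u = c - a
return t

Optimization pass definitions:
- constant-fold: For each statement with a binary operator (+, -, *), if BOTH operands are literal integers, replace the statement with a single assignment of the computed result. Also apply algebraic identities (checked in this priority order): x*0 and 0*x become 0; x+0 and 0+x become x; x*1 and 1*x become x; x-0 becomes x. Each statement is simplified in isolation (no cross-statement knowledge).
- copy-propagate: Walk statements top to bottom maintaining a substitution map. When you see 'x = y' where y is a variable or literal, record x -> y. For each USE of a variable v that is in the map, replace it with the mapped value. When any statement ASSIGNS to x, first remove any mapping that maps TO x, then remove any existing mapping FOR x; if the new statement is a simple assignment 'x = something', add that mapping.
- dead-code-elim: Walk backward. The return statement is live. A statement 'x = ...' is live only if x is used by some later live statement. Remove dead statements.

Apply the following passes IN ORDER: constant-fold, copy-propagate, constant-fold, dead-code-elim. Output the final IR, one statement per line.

Answer: return 5

Derivation:
Initial IR:
  c = 3
  x = c
  t = 5
  a = 0 * 7
  u = c - a
  return t
After constant-fold (6 stmts):
  c = 3
  x = c
  t = 5
  a = 0
  u = c - a
  return t
After copy-propagate (6 stmts):
  c = 3
  x = 3
  t = 5
  a = 0
  u = 3 - 0
  return 5
After constant-fold (6 stmts):
  c = 3
  x = 3
  t = 5
  a = 0
  u = 3
  return 5
After dead-code-elim (1 stmts):
  return 5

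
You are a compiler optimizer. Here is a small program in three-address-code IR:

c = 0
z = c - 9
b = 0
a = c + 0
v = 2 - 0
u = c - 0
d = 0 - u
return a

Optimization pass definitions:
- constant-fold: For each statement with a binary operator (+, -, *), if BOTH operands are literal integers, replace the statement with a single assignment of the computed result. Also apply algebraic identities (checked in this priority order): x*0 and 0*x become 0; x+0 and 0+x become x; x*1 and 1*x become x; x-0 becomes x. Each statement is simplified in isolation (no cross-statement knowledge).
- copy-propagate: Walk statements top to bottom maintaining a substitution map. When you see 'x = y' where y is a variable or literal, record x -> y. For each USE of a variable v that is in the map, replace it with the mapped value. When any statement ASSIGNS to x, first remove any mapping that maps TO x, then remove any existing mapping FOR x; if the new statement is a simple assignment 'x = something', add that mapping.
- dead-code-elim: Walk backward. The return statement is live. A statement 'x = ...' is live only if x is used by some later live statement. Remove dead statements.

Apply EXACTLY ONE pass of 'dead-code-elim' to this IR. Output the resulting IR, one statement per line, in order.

Applying dead-code-elim statement-by-statement:
  [8] return a  -> KEEP (return); live=['a']
  [7] d = 0 - u  -> DEAD (d not live)
  [6] u = c - 0  -> DEAD (u not live)
  [5] v = 2 - 0  -> DEAD (v not live)
  [4] a = c + 0  -> KEEP; live=['c']
  [3] b = 0  -> DEAD (b not live)
  [2] z = c - 9  -> DEAD (z not live)
  [1] c = 0  -> KEEP; live=[]
Result (3 stmts):
  c = 0
  a = c + 0
  return a

Answer: c = 0
a = c + 0
return a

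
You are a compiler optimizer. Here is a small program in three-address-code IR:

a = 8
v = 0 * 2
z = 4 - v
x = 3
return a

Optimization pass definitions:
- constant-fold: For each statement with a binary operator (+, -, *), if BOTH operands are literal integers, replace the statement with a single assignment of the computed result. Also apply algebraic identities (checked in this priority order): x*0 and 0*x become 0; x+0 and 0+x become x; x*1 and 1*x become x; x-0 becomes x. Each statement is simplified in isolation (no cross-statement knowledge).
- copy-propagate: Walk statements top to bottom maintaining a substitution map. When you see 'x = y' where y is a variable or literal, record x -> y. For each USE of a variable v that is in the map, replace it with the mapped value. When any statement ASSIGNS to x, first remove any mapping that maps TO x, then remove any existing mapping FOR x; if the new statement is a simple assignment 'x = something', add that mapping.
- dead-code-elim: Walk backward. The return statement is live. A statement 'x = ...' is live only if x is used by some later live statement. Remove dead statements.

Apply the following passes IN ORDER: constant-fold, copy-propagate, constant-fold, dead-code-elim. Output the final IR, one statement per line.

Initial IR:
  a = 8
  v = 0 * 2
  z = 4 - v
  x = 3
  return a
After constant-fold (5 stmts):
  a = 8
  v = 0
  z = 4 - v
  x = 3
  return a
After copy-propagate (5 stmts):
  a = 8
  v = 0
  z = 4 - 0
  x = 3
  return 8
After constant-fold (5 stmts):
  a = 8
  v = 0
  z = 4
  x = 3
  return 8
After dead-code-elim (1 stmts):
  return 8

Answer: return 8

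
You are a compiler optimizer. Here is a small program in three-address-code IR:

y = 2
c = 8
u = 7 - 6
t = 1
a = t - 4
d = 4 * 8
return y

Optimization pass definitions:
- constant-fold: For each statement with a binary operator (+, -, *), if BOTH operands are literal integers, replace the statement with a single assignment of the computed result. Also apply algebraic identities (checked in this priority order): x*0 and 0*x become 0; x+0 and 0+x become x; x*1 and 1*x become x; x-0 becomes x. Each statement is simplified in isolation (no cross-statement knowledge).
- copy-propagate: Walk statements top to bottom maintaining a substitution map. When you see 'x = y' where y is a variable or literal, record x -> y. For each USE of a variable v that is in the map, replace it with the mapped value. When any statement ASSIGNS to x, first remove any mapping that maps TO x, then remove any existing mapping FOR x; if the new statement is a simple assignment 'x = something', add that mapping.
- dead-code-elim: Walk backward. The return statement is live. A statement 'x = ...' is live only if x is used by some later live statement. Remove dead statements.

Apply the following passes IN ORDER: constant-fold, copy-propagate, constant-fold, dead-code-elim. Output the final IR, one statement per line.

Answer: return 2

Derivation:
Initial IR:
  y = 2
  c = 8
  u = 7 - 6
  t = 1
  a = t - 4
  d = 4 * 8
  return y
After constant-fold (7 stmts):
  y = 2
  c = 8
  u = 1
  t = 1
  a = t - 4
  d = 32
  return y
After copy-propagate (7 stmts):
  y = 2
  c = 8
  u = 1
  t = 1
  a = 1 - 4
  d = 32
  return 2
After constant-fold (7 stmts):
  y = 2
  c = 8
  u = 1
  t = 1
  a = -3
  d = 32
  return 2
After dead-code-elim (1 stmts):
  return 2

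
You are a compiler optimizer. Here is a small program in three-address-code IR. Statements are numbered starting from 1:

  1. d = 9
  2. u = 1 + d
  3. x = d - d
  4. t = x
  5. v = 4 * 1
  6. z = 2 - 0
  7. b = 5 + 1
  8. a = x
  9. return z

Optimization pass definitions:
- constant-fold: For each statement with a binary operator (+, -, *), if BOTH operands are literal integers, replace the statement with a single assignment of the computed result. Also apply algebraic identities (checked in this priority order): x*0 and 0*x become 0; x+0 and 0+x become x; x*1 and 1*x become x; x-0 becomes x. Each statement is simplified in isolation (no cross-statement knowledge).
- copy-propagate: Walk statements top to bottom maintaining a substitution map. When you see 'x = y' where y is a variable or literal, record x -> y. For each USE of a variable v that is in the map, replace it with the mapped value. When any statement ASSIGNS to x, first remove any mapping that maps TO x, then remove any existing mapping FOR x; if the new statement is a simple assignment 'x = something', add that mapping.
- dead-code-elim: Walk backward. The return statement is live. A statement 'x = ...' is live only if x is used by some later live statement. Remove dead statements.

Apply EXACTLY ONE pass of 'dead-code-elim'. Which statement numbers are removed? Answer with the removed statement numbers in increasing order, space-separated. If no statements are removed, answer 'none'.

Backward liveness scan:
Stmt 1 'd = 9': DEAD (d not in live set [])
Stmt 2 'u = 1 + d': DEAD (u not in live set [])
Stmt 3 'x = d - d': DEAD (x not in live set [])
Stmt 4 't = x': DEAD (t not in live set [])
Stmt 5 'v = 4 * 1': DEAD (v not in live set [])
Stmt 6 'z = 2 - 0': KEEP (z is live); live-in = []
Stmt 7 'b = 5 + 1': DEAD (b not in live set ['z'])
Stmt 8 'a = x': DEAD (a not in live set ['z'])
Stmt 9 'return z': KEEP (return); live-in = ['z']
Removed statement numbers: [1, 2, 3, 4, 5, 7, 8]
Surviving IR:
  z = 2 - 0
  return z

Answer: 1 2 3 4 5 7 8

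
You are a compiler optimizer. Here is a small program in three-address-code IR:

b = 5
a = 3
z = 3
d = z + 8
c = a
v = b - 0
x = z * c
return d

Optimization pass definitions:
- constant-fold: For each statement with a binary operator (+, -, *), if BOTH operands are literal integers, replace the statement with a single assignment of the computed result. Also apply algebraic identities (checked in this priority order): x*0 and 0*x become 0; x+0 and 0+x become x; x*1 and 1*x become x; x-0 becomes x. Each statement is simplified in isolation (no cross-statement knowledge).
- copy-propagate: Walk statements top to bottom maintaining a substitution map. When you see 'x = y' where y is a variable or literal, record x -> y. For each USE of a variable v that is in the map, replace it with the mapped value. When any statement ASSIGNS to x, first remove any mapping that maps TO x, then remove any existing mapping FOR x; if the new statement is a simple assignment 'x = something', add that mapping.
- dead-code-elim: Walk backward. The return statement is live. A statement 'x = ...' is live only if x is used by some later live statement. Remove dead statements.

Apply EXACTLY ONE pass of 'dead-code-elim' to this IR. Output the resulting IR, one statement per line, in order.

Answer: z = 3
d = z + 8
return d

Derivation:
Applying dead-code-elim statement-by-statement:
  [8] return d  -> KEEP (return); live=['d']
  [7] x = z * c  -> DEAD (x not live)
  [6] v = b - 0  -> DEAD (v not live)
  [5] c = a  -> DEAD (c not live)
  [4] d = z + 8  -> KEEP; live=['z']
  [3] z = 3  -> KEEP; live=[]
  [2] a = 3  -> DEAD (a not live)
  [1] b = 5  -> DEAD (b not live)
Result (3 stmts):
  z = 3
  d = z + 8
  return d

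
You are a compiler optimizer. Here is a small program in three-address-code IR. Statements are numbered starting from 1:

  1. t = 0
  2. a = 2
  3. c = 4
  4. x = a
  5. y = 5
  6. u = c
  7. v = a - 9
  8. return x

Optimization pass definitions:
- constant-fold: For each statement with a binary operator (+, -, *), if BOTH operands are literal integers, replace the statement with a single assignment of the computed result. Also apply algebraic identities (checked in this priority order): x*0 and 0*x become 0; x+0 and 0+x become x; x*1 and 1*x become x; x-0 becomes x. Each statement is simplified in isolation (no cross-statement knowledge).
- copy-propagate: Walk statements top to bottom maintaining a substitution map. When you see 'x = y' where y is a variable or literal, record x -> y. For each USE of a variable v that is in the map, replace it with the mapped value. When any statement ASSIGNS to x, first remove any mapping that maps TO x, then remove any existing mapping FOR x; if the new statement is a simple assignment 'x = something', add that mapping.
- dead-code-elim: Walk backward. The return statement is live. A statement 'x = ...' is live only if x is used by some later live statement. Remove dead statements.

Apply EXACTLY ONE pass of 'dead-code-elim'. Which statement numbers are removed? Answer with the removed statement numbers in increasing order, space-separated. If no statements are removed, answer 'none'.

Answer: 1 3 5 6 7

Derivation:
Backward liveness scan:
Stmt 1 't = 0': DEAD (t not in live set [])
Stmt 2 'a = 2': KEEP (a is live); live-in = []
Stmt 3 'c = 4': DEAD (c not in live set ['a'])
Stmt 4 'x = a': KEEP (x is live); live-in = ['a']
Stmt 5 'y = 5': DEAD (y not in live set ['x'])
Stmt 6 'u = c': DEAD (u not in live set ['x'])
Stmt 7 'v = a - 9': DEAD (v not in live set ['x'])
Stmt 8 'return x': KEEP (return); live-in = ['x']
Removed statement numbers: [1, 3, 5, 6, 7]
Surviving IR:
  a = 2
  x = a
  return x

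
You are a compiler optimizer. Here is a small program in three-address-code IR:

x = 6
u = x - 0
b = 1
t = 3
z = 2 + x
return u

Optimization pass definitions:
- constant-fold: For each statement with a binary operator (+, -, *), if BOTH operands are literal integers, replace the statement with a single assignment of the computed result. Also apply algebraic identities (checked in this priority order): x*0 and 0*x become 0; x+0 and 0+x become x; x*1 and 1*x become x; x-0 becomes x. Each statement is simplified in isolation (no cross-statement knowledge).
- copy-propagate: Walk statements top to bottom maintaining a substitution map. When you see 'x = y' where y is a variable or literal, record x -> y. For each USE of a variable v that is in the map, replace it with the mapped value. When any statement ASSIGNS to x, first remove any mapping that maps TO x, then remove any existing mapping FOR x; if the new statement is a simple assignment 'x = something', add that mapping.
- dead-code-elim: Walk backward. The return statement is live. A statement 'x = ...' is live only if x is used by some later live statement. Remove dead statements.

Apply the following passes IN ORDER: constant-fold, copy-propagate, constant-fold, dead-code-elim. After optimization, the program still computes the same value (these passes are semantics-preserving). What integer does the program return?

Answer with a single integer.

Answer: 6

Derivation:
Initial IR:
  x = 6
  u = x - 0
  b = 1
  t = 3
  z = 2 + x
  return u
After constant-fold (6 stmts):
  x = 6
  u = x
  b = 1
  t = 3
  z = 2 + x
  return u
After copy-propagate (6 stmts):
  x = 6
  u = 6
  b = 1
  t = 3
  z = 2 + 6
  return 6
After constant-fold (6 stmts):
  x = 6
  u = 6
  b = 1
  t = 3
  z = 8
  return 6
After dead-code-elim (1 stmts):
  return 6
Evaluate:
  x = 6  =>  x = 6
  u = x - 0  =>  u = 6
  b = 1  =>  b = 1
  t = 3  =>  t = 3
  z = 2 + x  =>  z = 8
  return u = 6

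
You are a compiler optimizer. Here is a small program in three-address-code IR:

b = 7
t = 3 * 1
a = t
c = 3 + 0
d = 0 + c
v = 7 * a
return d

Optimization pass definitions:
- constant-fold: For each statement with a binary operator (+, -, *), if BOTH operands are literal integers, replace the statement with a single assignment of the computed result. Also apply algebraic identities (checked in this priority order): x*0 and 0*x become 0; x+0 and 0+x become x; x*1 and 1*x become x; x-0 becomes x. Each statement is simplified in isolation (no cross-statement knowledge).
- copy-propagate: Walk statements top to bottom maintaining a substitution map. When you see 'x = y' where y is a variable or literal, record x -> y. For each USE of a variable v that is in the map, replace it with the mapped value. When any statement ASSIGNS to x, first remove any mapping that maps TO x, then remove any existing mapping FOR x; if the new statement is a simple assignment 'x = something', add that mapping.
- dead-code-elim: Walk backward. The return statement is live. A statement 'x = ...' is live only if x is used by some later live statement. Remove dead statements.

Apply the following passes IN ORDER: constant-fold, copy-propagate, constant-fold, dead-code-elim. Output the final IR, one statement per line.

Initial IR:
  b = 7
  t = 3 * 1
  a = t
  c = 3 + 0
  d = 0 + c
  v = 7 * a
  return d
After constant-fold (7 stmts):
  b = 7
  t = 3
  a = t
  c = 3
  d = c
  v = 7 * a
  return d
After copy-propagate (7 stmts):
  b = 7
  t = 3
  a = 3
  c = 3
  d = 3
  v = 7 * 3
  return 3
After constant-fold (7 stmts):
  b = 7
  t = 3
  a = 3
  c = 3
  d = 3
  v = 21
  return 3
After dead-code-elim (1 stmts):
  return 3

Answer: return 3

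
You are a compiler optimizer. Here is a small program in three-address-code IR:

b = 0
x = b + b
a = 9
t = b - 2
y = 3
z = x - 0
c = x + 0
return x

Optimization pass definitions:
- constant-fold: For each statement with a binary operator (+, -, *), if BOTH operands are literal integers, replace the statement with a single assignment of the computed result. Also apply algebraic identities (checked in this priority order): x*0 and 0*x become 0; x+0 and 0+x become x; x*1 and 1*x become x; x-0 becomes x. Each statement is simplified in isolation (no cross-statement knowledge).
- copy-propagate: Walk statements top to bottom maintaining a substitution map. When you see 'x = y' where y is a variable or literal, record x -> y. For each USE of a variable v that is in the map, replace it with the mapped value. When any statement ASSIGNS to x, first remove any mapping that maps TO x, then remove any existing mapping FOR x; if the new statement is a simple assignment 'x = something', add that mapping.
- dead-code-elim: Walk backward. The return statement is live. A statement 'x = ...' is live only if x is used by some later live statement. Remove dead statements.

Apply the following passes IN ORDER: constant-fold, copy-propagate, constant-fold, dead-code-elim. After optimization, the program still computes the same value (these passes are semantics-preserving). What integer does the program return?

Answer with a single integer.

Answer: 0

Derivation:
Initial IR:
  b = 0
  x = b + b
  a = 9
  t = b - 2
  y = 3
  z = x - 0
  c = x + 0
  return x
After constant-fold (8 stmts):
  b = 0
  x = b + b
  a = 9
  t = b - 2
  y = 3
  z = x
  c = x
  return x
After copy-propagate (8 stmts):
  b = 0
  x = 0 + 0
  a = 9
  t = 0 - 2
  y = 3
  z = x
  c = x
  return x
After constant-fold (8 stmts):
  b = 0
  x = 0
  a = 9
  t = -2
  y = 3
  z = x
  c = x
  return x
After dead-code-elim (2 stmts):
  x = 0
  return x
Evaluate:
  b = 0  =>  b = 0
  x = b + b  =>  x = 0
  a = 9  =>  a = 9
  t = b - 2  =>  t = -2
  y = 3  =>  y = 3
  z = x - 0  =>  z = 0
  c = x + 0  =>  c = 0
  return x = 0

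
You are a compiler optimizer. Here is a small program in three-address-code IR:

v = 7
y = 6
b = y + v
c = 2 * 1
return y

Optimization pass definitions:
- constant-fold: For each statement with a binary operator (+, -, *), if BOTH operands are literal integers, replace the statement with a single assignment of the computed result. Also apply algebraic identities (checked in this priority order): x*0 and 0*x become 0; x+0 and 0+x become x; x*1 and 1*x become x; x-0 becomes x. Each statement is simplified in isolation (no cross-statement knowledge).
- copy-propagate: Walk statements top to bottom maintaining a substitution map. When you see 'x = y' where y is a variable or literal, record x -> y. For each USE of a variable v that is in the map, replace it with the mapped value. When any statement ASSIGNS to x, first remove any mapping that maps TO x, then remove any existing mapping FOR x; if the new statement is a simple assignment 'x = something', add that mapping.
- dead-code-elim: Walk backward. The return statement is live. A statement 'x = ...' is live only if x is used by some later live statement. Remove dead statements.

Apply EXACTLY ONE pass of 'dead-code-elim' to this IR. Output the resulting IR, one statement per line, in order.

Answer: y = 6
return y

Derivation:
Applying dead-code-elim statement-by-statement:
  [5] return y  -> KEEP (return); live=['y']
  [4] c = 2 * 1  -> DEAD (c not live)
  [3] b = y + v  -> DEAD (b not live)
  [2] y = 6  -> KEEP; live=[]
  [1] v = 7  -> DEAD (v not live)
Result (2 stmts):
  y = 6
  return y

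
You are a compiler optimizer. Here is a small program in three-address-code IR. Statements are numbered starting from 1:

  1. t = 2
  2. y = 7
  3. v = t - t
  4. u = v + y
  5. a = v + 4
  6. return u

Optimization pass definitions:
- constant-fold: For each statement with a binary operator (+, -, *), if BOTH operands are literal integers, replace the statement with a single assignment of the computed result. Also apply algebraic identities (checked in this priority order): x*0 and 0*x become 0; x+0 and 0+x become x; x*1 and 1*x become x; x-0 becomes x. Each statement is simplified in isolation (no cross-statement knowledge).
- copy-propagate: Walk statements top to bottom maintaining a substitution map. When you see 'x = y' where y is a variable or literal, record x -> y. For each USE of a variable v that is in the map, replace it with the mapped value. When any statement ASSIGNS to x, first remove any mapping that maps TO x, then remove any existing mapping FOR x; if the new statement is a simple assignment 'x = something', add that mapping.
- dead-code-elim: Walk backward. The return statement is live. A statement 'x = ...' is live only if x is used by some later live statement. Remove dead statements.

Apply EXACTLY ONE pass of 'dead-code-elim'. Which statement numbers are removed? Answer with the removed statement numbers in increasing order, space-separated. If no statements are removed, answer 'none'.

Answer: 5

Derivation:
Backward liveness scan:
Stmt 1 't = 2': KEEP (t is live); live-in = []
Stmt 2 'y = 7': KEEP (y is live); live-in = ['t']
Stmt 3 'v = t - t': KEEP (v is live); live-in = ['t', 'y']
Stmt 4 'u = v + y': KEEP (u is live); live-in = ['v', 'y']
Stmt 5 'a = v + 4': DEAD (a not in live set ['u'])
Stmt 6 'return u': KEEP (return); live-in = ['u']
Removed statement numbers: [5]
Surviving IR:
  t = 2
  y = 7
  v = t - t
  u = v + y
  return u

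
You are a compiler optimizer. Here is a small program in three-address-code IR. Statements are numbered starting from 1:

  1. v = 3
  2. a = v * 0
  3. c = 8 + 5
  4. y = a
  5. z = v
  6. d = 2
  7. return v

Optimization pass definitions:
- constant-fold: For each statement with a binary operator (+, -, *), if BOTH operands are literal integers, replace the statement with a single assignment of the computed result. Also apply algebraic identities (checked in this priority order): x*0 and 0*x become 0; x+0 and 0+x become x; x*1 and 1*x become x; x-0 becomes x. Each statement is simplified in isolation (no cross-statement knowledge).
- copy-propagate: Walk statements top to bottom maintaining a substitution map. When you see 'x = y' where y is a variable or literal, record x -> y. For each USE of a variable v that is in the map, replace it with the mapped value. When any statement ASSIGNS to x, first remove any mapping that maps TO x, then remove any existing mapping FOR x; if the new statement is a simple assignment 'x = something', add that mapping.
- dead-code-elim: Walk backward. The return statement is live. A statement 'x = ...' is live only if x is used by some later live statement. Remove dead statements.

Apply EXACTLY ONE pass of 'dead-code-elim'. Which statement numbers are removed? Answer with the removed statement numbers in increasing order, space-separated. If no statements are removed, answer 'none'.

Answer: 2 3 4 5 6

Derivation:
Backward liveness scan:
Stmt 1 'v = 3': KEEP (v is live); live-in = []
Stmt 2 'a = v * 0': DEAD (a not in live set ['v'])
Stmt 3 'c = 8 + 5': DEAD (c not in live set ['v'])
Stmt 4 'y = a': DEAD (y not in live set ['v'])
Stmt 5 'z = v': DEAD (z not in live set ['v'])
Stmt 6 'd = 2': DEAD (d not in live set ['v'])
Stmt 7 'return v': KEEP (return); live-in = ['v']
Removed statement numbers: [2, 3, 4, 5, 6]
Surviving IR:
  v = 3
  return v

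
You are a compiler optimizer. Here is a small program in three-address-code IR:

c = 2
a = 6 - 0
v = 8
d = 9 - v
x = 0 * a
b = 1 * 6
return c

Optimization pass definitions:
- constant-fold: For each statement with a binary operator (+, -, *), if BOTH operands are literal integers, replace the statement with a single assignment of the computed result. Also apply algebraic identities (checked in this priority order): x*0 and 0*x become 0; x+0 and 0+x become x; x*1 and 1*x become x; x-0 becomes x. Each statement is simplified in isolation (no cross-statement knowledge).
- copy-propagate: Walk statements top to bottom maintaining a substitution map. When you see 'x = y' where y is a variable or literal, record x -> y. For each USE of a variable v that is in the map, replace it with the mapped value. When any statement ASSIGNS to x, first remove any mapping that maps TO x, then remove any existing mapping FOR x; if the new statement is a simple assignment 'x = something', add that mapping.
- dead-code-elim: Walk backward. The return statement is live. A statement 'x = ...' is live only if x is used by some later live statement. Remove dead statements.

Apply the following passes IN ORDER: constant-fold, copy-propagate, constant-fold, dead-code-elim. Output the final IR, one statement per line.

Answer: return 2

Derivation:
Initial IR:
  c = 2
  a = 6 - 0
  v = 8
  d = 9 - v
  x = 0 * a
  b = 1 * 6
  return c
After constant-fold (7 stmts):
  c = 2
  a = 6
  v = 8
  d = 9 - v
  x = 0
  b = 6
  return c
After copy-propagate (7 stmts):
  c = 2
  a = 6
  v = 8
  d = 9 - 8
  x = 0
  b = 6
  return 2
After constant-fold (7 stmts):
  c = 2
  a = 6
  v = 8
  d = 1
  x = 0
  b = 6
  return 2
After dead-code-elim (1 stmts):
  return 2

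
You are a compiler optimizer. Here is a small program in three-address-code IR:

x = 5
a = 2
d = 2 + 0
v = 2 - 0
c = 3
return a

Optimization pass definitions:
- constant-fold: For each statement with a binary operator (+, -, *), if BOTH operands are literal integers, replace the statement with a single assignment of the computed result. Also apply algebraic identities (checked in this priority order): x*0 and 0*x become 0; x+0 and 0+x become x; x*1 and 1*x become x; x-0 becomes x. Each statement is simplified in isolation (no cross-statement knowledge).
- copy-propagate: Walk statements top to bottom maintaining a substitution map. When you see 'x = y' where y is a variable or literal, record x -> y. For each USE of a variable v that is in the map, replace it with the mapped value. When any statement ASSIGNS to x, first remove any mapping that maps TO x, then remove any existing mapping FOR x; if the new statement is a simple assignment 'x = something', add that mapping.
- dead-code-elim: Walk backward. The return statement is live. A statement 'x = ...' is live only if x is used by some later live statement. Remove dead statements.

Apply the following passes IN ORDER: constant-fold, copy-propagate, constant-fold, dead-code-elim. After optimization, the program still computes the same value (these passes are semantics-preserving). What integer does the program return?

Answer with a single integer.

Initial IR:
  x = 5
  a = 2
  d = 2 + 0
  v = 2 - 0
  c = 3
  return a
After constant-fold (6 stmts):
  x = 5
  a = 2
  d = 2
  v = 2
  c = 3
  return a
After copy-propagate (6 stmts):
  x = 5
  a = 2
  d = 2
  v = 2
  c = 3
  return 2
After constant-fold (6 stmts):
  x = 5
  a = 2
  d = 2
  v = 2
  c = 3
  return 2
After dead-code-elim (1 stmts):
  return 2
Evaluate:
  x = 5  =>  x = 5
  a = 2  =>  a = 2
  d = 2 + 0  =>  d = 2
  v = 2 - 0  =>  v = 2
  c = 3  =>  c = 3
  return a = 2

Answer: 2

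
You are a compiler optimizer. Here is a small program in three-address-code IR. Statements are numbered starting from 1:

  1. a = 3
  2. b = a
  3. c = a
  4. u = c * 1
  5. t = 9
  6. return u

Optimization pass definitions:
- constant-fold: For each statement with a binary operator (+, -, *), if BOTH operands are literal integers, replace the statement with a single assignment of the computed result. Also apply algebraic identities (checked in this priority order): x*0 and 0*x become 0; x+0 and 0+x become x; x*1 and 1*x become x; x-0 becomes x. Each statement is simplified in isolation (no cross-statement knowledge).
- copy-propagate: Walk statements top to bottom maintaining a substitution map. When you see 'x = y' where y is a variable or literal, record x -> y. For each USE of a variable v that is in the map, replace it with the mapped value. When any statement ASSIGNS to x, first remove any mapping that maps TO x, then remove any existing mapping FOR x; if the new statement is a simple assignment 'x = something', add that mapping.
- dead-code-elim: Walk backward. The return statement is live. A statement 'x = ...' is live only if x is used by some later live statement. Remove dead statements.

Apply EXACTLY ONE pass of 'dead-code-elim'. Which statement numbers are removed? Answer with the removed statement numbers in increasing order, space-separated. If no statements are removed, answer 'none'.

Backward liveness scan:
Stmt 1 'a = 3': KEEP (a is live); live-in = []
Stmt 2 'b = a': DEAD (b not in live set ['a'])
Stmt 3 'c = a': KEEP (c is live); live-in = ['a']
Stmt 4 'u = c * 1': KEEP (u is live); live-in = ['c']
Stmt 5 't = 9': DEAD (t not in live set ['u'])
Stmt 6 'return u': KEEP (return); live-in = ['u']
Removed statement numbers: [2, 5]
Surviving IR:
  a = 3
  c = a
  u = c * 1
  return u

Answer: 2 5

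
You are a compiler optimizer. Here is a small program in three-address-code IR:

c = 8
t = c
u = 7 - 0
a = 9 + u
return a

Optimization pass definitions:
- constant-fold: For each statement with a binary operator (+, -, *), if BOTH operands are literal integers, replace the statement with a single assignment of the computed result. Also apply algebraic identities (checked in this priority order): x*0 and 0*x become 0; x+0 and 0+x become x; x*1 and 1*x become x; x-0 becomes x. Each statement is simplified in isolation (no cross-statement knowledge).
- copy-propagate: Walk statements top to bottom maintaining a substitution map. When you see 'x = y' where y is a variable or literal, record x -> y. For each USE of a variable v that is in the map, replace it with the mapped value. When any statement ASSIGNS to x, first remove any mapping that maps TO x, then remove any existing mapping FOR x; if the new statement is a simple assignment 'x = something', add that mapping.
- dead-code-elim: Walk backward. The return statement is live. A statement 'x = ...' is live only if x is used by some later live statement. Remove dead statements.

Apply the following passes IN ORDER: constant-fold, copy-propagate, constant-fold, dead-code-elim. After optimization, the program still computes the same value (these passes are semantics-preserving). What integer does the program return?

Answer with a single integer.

Initial IR:
  c = 8
  t = c
  u = 7 - 0
  a = 9 + u
  return a
After constant-fold (5 stmts):
  c = 8
  t = c
  u = 7
  a = 9 + u
  return a
After copy-propagate (5 stmts):
  c = 8
  t = 8
  u = 7
  a = 9 + 7
  return a
After constant-fold (5 stmts):
  c = 8
  t = 8
  u = 7
  a = 16
  return a
After dead-code-elim (2 stmts):
  a = 16
  return a
Evaluate:
  c = 8  =>  c = 8
  t = c  =>  t = 8
  u = 7 - 0  =>  u = 7
  a = 9 + u  =>  a = 16
  return a = 16

Answer: 16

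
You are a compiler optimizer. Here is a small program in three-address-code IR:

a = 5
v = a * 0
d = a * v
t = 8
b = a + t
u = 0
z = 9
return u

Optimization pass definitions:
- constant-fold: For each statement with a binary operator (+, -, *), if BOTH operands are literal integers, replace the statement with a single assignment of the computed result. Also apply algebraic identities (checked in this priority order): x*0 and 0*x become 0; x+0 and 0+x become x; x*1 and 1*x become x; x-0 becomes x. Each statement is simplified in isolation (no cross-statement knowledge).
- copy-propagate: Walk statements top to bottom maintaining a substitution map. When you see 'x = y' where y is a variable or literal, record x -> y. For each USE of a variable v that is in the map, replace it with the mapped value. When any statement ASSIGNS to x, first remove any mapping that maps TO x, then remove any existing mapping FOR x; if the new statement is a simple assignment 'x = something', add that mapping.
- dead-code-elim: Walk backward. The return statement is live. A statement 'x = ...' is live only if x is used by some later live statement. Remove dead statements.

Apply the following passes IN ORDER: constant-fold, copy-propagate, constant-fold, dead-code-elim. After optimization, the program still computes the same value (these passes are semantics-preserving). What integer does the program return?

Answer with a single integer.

Answer: 0

Derivation:
Initial IR:
  a = 5
  v = a * 0
  d = a * v
  t = 8
  b = a + t
  u = 0
  z = 9
  return u
After constant-fold (8 stmts):
  a = 5
  v = 0
  d = a * v
  t = 8
  b = a + t
  u = 0
  z = 9
  return u
After copy-propagate (8 stmts):
  a = 5
  v = 0
  d = 5 * 0
  t = 8
  b = 5 + 8
  u = 0
  z = 9
  return 0
After constant-fold (8 stmts):
  a = 5
  v = 0
  d = 0
  t = 8
  b = 13
  u = 0
  z = 9
  return 0
After dead-code-elim (1 stmts):
  return 0
Evaluate:
  a = 5  =>  a = 5
  v = a * 0  =>  v = 0
  d = a * v  =>  d = 0
  t = 8  =>  t = 8
  b = a + t  =>  b = 13
  u = 0  =>  u = 0
  z = 9  =>  z = 9
  return u = 0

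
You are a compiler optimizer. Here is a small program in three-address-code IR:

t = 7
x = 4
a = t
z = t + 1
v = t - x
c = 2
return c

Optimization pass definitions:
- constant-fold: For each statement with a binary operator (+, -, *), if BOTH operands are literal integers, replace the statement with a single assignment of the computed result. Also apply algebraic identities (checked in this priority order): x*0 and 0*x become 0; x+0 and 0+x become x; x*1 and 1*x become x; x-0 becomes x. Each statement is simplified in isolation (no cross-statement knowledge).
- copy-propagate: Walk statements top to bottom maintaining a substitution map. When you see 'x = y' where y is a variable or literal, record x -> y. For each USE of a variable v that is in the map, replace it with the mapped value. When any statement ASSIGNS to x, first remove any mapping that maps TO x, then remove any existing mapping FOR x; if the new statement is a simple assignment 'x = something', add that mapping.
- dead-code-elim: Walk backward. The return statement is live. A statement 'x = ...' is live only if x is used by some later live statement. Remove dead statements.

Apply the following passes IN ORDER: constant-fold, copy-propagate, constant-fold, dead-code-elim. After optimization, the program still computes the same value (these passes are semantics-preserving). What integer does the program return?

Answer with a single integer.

Answer: 2

Derivation:
Initial IR:
  t = 7
  x = 4
  a = t
  z = t + 1
  v = t - x
  c = 2
  return c
After constant-fold (7 stmts):
  t = 7
  x = 4
  a = t
  z = t + 1
  v = t - x
  c = 2
  return c
After copy-propagate (7 stmts):
  t = 7
  x = 4
  a = 7
  z = 7 + 1
  v = 7 - 4
  c = 2
  return 2
After constant-fold (7 stmts):
  t = 7
  x = 4
  a = 7
  z = 8
  v = 3
  c = 2
  return 2
After dead-code-elim (1 stmts):
  return 2
Evaluate:
  t = 7  =>  t = 7
  x = 4  =>  x = 4
  a = t  =>  a = 7
  z = t + 1  =>  z = 8
  v = t - x  =>  v = 3
  c = 2  =>  c = 2
  return c = 2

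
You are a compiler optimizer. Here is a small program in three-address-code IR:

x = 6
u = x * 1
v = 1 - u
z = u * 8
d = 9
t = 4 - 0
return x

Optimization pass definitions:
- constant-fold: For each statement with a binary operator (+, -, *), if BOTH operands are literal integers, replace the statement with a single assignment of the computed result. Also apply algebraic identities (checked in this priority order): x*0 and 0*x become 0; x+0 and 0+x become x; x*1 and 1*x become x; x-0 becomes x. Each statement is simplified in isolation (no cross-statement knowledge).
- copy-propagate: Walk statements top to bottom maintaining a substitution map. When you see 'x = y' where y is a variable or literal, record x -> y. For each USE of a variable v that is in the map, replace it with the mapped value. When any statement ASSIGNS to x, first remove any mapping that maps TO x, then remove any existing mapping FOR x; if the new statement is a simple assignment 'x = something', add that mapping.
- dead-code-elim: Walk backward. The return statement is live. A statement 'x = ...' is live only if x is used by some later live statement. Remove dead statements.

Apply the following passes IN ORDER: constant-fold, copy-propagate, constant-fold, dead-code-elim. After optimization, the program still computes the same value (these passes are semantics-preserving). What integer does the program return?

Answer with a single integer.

Answer: 6

Derivation:
Initial IR:
  x = 6
  u = x * 1
  v = 1 - u
  z = u * 8
  d = 9
  t = 4 - 0
  return x
After constant-fold (7 stmts):
  x = 6
  u = x
  v = 1 - u
  z = u * 8
  d = 9
  t = 4
  return x
After copy-propagate (7 stmts):
  x = 6
  u = 6
  v = 1 - 6
  z = 6 * 8
  d = 9
  t = 4
  return 6
After constant-fold (7 stmts):
  x = 6
  u = 6
  v = -5
  z = 48
  d = 9
  t = 4
  return 6
After dead-code-elim (1 stmts):
  return 6
Evaluate:
  x = 6  =>  x = 6
  u = x * 1  =>  u = 6
  v = 1 - u  =>  v = -5
  z = u * 8  =>  z = 48
  d = 9  =>  d = 9
  t = 4 - 0  =>  t = 4
  return x = 6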